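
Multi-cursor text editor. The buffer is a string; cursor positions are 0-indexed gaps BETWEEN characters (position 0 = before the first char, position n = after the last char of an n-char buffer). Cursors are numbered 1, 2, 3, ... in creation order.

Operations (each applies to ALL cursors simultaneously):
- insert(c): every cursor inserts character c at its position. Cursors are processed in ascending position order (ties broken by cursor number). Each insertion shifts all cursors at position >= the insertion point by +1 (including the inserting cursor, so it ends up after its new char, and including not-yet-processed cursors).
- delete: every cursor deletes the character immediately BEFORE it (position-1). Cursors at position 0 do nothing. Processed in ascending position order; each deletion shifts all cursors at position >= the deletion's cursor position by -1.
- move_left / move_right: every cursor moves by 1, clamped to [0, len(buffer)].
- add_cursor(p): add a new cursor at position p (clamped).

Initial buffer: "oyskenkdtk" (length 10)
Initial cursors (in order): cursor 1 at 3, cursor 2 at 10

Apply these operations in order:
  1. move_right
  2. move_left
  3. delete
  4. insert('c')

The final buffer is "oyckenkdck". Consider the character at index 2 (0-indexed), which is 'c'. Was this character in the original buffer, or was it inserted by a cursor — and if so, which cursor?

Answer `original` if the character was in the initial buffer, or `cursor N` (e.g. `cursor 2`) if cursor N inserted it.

Answer: cursor 1

Derivation:
After op 1 (move_right): buffer="oyskenkdtk" (len 10), cursors c1@4 c2@10, authorship ..........
After op 2 (move_left): buffer="oyskenkdtk" (len 10), cursors c1@3 c2@9, authorship ..........
After op 3 (delete): buffer="oykenkdk" (len 8), cursors c1@2 c2@7, authorship ........
After op 4 (insert('c')): buffer="oyckenkdck" (len 10), cursors c1@3 c2@9, authorship ..1.....2.
Authorship (.=original, N=cursor N): . . 1 . . . . . 2 .
Index 2: author = 1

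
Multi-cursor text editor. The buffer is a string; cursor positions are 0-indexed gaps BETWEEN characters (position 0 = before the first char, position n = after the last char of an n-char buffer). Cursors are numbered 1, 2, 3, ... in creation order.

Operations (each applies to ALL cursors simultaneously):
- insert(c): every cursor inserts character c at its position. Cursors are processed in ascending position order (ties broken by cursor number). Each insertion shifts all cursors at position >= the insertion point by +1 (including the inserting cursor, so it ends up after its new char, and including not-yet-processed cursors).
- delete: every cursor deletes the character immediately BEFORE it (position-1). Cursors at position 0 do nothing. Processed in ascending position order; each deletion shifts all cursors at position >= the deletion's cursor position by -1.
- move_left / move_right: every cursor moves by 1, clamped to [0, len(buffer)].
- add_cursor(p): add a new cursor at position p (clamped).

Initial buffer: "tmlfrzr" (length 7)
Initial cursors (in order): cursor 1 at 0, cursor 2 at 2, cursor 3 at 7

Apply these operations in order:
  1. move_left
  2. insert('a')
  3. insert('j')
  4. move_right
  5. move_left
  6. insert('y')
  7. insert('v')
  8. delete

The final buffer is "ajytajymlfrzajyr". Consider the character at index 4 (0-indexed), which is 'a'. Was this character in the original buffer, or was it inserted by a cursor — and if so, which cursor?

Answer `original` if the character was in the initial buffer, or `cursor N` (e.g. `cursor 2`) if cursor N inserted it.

After op 1 (move_left): buffer="tmlfrzr" (len 7), cursors c1@0 c2@1 c3@6, authorship .......
After op 2 (insert('a')): buffer="atamlfrzar" (len 10), cursors c1@1 c2@3 c3@9, authorship 1.2.....3.
After op 3 (insert('j')): buffer="ajtajmlfrzajr" (len 13), cursors c1@2 c2@5 c3@12, authorship 11.22.....33.
After op 4 (move_right): buffer="ajtajmlfrzajr" (len 13), cursors c1@3 c2@6 c3@13, authorship 11.22.....33.
After op 5 (move_left): buffer="ajtajmlfrzajr" (len 13), cursors c1@2 c2@5 c3@12, authorship 11.22.....33.
After op 6 (insert('y')): buffer="ajytajymlfrzajyr" (len 16), cursors c1@3 c2@7 c3@15, authorship 111.222.....333.
After op 7 (insert('v')): buffer="ajyvtajyvmlfrzajyvr" (len 19), cursors c1@4 c2@9 c3@18, authorship 1111.2222.....3333.
After op 8 (delete): buffer="ajytajymlfrzajyr" (len 16), cursors c1@3 c2@7 c3@15, authorship 111.222.....333.
Authorship (.=original, N=cursor N): 1 1 1 . 2 2 2 . . . . . 3 3 3 .
Index 4: author = 2

Answer: cursor 2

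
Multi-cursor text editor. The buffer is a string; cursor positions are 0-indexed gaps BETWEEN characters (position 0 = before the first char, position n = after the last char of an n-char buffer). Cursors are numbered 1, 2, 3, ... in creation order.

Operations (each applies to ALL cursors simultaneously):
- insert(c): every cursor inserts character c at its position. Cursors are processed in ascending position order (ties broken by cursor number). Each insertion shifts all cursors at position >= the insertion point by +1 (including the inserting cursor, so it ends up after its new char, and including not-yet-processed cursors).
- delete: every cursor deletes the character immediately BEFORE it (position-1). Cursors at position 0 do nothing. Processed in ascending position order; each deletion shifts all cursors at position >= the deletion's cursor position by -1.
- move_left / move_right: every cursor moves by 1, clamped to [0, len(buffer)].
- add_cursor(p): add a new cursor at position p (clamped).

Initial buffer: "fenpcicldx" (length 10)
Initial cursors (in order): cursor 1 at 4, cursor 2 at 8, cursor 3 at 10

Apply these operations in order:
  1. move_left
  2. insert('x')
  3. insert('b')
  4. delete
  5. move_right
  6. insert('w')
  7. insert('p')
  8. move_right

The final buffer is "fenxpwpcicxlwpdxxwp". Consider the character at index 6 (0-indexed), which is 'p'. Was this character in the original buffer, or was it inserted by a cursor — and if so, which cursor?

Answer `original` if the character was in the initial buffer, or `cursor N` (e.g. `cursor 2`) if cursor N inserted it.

After op 1 (move_left): buffer="fenpcicldx" (len 10), cursors c1@3 c2@7 c3@9, authorship ..........
After op 2 (insert('x')): buffer="fenxpcicxldxx" (len 13), cursors c1@4 c2@9 c3@12, authorship ...1....2..3.
After op 3 (insert('b')): buffer="fenxbpcicxbldxbx" (len 16), cursors c1@5 c2@11 c3@15, authorship ...11....22..33.
After op 4 (delete): buffer="fenxpcicxldxx" (len 13), cursors c1@4 c2@9 c3@12, authorship ...1....2..3.
After op 5 (move_right): buffer="fenxpcicxldxx" (len 13), cursors c1@5 c2@10 c3@13, authorship ...1....2..3.
After op 6 (insert('w')): buffer="fenxpwcicxlwdxxw" (len 16), cursors c1@6 c2@12 c3@16, authorship ...1.1...2.2.3.3
After op 7 (insert('p')): buffer="fenxpwpcicxlwpdxxwp" (len 19), cursors c1@7 c2@14 c3@19, authorship ...1.11...2.22.3.33
After op 8 (move_right): buffer="fenxpwpcicxlwpdxxwp" (len 19), cursors c1@8 c2@15 c3@19, authorship ...1.11...2.22.3.33
Authorship (.=original, N=cursor N): . . . 1 . 1 1 . . . 2 . 2 2 . 3 . 3 3
Index 6: author = 1

Answer: cursor 1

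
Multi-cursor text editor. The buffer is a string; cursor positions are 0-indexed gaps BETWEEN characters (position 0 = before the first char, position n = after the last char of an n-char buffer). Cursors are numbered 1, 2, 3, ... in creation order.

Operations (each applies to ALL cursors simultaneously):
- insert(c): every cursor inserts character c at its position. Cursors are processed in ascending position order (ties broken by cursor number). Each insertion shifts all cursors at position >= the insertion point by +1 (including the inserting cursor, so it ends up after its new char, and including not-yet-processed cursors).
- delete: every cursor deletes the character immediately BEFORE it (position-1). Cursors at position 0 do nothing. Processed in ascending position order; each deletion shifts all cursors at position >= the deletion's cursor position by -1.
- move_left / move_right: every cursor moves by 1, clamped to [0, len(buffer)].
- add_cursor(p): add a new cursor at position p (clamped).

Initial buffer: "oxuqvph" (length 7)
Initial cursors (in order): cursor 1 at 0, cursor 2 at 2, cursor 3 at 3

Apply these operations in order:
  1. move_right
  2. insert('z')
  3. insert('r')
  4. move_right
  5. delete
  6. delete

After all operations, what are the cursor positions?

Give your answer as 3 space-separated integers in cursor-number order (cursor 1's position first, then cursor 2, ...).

After op 1 (move_right): buffer="oxuqvph" (len 7), cursors c1@1 c2@3 c3@4, authorship .......
After op 2 (insert('z')): buffer="ozxuzqzvph" (len 10), cursors c1@2 c2@5 c3@7, authorship .1..2.3...
After op 3 (insert('r')): buffer="ozrxuzrqzrvph" (len 13), cursors c1@3 c2@7 c3@10, authorship .11..22.33...
After op 4 (move_right): buffer="ozrxuzrqzrvph" (len 13), cursors c1@4 c2@8 c3@11, authorship .11..22.33...
After op 5 (delete): buffer="ozruzrzrph" (len 10), cursors c1@3 c2@6 c3@8, authorship .11.2233..
After op 6 (delete): buffer="ozuzzph" (len 7), cursors c1@2 c2@4 c3@5, authorship .1.23..

Answer: 2 4 5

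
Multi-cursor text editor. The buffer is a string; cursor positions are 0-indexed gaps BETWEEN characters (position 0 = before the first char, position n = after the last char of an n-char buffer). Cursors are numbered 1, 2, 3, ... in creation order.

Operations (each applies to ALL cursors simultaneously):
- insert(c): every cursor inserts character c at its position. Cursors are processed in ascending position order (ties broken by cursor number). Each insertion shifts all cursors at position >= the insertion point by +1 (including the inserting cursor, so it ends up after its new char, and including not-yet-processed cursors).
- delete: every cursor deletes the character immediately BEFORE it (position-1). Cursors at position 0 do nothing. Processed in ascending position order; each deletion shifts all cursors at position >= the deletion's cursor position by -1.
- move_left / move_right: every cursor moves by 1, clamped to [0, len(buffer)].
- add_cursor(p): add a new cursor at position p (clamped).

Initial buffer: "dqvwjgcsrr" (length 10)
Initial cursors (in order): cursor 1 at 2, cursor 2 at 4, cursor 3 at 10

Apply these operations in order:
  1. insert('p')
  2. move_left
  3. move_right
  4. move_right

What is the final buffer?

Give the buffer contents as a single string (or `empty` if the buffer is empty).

Answer: dqpvwpjgcsrrp

Derivation:
After op 1 (insert('p')): buffer="dqpvwpjgcsrrp" (len 13), cursors c1@3 c2@6 c3@13, authorship ..1..2......3
After op 2 (move_left): buffer="dqpvwpjgcsrrp" (len 13), cursors c1@2 c2@5 c3@12, authorship ..1..2......3
After op 3 (move_right): buffer="dqpvwpjgcsrrp" (len 13), cursors c1@3 c2@6 c3@13, authorship ..1..2......3
After op 4 (move_right): buffer="dqpvwpjgcsrrp" (len 13), cursors c1@4 c2@7 c3@13, authorship ..1..2......3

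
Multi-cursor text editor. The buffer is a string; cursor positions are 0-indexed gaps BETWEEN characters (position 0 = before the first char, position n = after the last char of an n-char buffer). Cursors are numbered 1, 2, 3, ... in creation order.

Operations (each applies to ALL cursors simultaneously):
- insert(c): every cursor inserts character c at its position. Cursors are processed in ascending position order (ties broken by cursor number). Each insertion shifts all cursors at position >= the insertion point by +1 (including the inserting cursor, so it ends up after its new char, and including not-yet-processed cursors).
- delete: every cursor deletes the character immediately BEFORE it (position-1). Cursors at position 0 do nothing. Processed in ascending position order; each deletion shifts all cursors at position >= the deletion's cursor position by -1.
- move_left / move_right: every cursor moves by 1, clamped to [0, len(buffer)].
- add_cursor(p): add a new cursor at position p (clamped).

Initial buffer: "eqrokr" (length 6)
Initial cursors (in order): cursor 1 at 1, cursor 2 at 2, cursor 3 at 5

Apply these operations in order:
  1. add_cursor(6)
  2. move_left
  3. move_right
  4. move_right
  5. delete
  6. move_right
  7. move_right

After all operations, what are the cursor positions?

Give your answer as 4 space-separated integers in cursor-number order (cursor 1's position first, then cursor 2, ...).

After op 1 (add_cursor(6)): buffer="eqrokr" (len 6), cursors c1@1 c2@2 c3@5 c4@6, authorship ......
After op 2 (move_left): buffer="eqrokr" (len 6), cursors c1@0 c2@1 c3@4 c4@5, authorship ......
After op 3 (move_right): buffer="eqrokr" (len 6), cursors c1@1 c2@2 c3@5 c4@6, authorship ......
After op 4 (move_right): buffer="eqrokr" (len 6), cursors c1@2 c2@3 c3@6 c4@6, authorship ......
After op 5 (delete): buffer="eo" (len 2), cursors c1@1 c2@1 c3@2 c4@2, authorship ..
After op 6 (move_right): buffer="eo" (len 2), cursors c1@2 c2@2 c3@2 c4@2, authorship ..
After op 7 (move_right): buffer="eo" (len 2), cursors c1@2 c2@2 c3@2 c4@2, authorship ..

Answer: 2 2 2 2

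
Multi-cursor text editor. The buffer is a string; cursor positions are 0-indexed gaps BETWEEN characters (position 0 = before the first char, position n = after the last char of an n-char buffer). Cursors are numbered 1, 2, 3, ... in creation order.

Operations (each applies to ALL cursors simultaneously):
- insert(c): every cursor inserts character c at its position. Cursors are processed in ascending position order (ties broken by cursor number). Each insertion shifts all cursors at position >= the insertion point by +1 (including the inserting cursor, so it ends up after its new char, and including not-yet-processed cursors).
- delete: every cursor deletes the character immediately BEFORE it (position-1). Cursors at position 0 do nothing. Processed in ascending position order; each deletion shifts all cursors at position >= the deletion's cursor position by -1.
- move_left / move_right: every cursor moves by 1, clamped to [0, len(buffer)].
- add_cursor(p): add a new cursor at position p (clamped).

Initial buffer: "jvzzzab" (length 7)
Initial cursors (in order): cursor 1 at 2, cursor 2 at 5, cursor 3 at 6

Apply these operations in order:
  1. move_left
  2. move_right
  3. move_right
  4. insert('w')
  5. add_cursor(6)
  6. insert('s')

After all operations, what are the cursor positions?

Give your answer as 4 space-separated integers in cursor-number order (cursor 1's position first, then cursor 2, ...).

After op 1 (move_left): buffer="jvzzzab" (len 7), cursors c1@1 c2@4 c3@5, authorship .......
After op 2 (move_right): buffer="jvzzzab" (len 7), cursors c1@2 c2@5 c3@6, authorship .......
After op 3 (move_right): buffer="jvzzzab" (len 7), cursors c1@3 c2@6 c3@7, authorship .......
After op 4 (insert('w')): buffer="jvzwzzawbw" (len 10), cursors c1@4 c2@8 c3@10, authorship ...1...2.3
After op 5 (add_cursor(6)): buffer="jvzwzzawbw" (len 10), cursors c1@4 c4@6 c2@8 c3@10, authorship ...1...2.3
After op 6 (insert('s')): buffer="jvzwszzsawsbws" (len 14), cursors c1@5 c4@8 c2@11 c3@14, authorship ...11..4.22.33

Answer: 5 11 14 8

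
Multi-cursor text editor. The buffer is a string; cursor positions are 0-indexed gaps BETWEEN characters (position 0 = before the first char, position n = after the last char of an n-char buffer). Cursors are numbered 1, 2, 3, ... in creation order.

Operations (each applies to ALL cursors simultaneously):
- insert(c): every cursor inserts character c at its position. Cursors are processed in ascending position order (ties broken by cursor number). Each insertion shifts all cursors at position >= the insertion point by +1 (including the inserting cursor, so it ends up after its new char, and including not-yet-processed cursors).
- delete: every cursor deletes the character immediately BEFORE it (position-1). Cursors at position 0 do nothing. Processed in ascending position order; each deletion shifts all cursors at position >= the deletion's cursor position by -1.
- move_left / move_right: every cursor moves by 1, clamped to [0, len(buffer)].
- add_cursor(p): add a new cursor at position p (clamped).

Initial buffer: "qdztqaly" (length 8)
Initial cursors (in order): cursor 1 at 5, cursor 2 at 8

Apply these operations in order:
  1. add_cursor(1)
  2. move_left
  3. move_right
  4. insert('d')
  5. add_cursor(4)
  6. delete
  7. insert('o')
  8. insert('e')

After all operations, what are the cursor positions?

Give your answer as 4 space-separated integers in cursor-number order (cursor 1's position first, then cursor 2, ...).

Answer: 10 15 3 6

Derivation:
After op 1 (add_cursor(1)): buffer="qdztqaly" (len 8), cursors c3@1 c1@5 c2@8, authorship ........
After op 2 (move_left): buffer="qdztqaly" (len 8), cursors c3@0 c1@4 c2@7, authorship ........
After op 3 (move_right): buffer="qdztqaly" (len 8), cursors c3@1 c1@5 c2@8, authorship ........
After op 4 (insert('d')): buffer="qddztqdalyd" (len 11), cursors c3@2 c1@7 c2@11, authorship .3....1...2
After op 5 (add_cursor(4)): buffer="qddztqdalyd" (len 11), cursors c3@2 c4@4 c1@7 c2@11, authorship .3....1...2
After op 6 (delete): buffer="qdtqaly" (len 7), cursors c3@1 c4@2 c1@4 c2@7, authorship .......
After op 7 (insert('o')): buffer="qodotqoalyo" (len 11), cursors c3@2 c4@4 c1@7 c2@11, authorship .3.4..1...2
After op 8 (insert('e')): buffer="qoedoetqoealyoe" (len 15), cursors c3@3 c4@6 c1@10 c2@15, authorship .33.44..11...22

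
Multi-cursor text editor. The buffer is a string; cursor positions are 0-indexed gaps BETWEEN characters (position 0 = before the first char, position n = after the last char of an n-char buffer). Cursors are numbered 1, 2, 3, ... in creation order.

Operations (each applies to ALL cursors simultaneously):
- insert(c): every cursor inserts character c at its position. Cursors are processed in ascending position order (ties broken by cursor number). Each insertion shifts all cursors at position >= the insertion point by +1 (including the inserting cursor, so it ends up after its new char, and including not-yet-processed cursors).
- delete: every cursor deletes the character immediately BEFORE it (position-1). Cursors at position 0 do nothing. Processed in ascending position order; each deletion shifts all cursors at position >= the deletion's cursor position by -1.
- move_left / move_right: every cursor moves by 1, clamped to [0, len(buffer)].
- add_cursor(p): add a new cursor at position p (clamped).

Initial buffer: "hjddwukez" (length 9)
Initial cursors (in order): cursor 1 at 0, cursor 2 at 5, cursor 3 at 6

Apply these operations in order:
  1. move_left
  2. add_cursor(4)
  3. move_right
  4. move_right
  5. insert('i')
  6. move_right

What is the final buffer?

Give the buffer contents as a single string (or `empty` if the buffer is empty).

Answer: hjiddwuiikiez

Derivation:
After op 1 (move_left): buffer="hjddwukez" (len 9), cursors c1@0 c2@4 c3@5, authorship .........
After op 2 (add_cursor(4)): buffer="hjddwukez" (len 9), cursors c1@0 c2@4 c4@4 c3@5, authorship .........
After op 3 (move_right): buffer="hjddwukez" (len 9), cursors c1@1 c2@5 c4@5 c3@6, authorship .........
After op 4 (move_right): buffer="hjddwukez" (len 9), cursors c1@2 c2@6 c4@6 c3@7, authorship .........
After op 5 (insert('i')): buffer="hjiddwuiikiez" (len 13), cursors c1@3 c2@9 c4@9 c3@11, authorship ..1....24.3..
After op 6 (move_right): buffer="hjiddwuiikiez" (len 13), cursors c1@4 c2@10 c4@10 c3@12, authorship ..1....24.3..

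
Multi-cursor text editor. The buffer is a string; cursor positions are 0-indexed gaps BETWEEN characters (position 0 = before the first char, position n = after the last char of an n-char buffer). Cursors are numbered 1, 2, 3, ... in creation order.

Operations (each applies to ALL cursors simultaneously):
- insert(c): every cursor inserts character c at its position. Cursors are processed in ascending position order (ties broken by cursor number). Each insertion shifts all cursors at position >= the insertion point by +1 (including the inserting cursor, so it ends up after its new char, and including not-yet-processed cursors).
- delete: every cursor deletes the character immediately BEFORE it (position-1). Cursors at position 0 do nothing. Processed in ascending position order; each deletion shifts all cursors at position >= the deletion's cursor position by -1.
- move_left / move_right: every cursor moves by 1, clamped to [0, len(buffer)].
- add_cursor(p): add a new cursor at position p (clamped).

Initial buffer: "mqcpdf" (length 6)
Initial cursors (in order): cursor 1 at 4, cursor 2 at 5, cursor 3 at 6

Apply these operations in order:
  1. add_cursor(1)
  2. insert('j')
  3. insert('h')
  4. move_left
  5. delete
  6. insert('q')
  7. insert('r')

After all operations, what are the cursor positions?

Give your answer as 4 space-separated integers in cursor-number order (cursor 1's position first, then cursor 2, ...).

Answer: 9 13 17 3

Derivation:
After op 1 (add_cursor(1)): buffer="mqcpdf" (len 6), cursors c4@1 c1@4 c2@5 c3@6, authorship ......
After op 2 (insert('j')): buffer="mjqcpjdjfj" (len 10), cursors c4@2 c1@6 c2@8 c3@10, authorship .4...1.2.3
After op 3 (insert('h')): buffer="mjhqcpjhdjhfjh" (len 14), cursors c4@3 c1@8 c2@11 c3@14, authorship .44...11.22.33
After op 4 (move_left): buffer="mjhqcpjhdjhfjh" (len 14), cursors c4@2 c1@7 c2@10 c3@13, authorship .44...11.22.33
After op 5 (delete): buffer="mhqcphdhfh" (len 10), cursors c4@1 c1@5 c2@7 c3@9, authorship .4...1.2.3
After op 6 (insert('q')): buffer="mqhqcpqhdqhfqh" (len 14), cursors c4@2 c1@7 c2@10 c3@13, authorship .44...11.22.33
After op 7 (insert('r')): buffer="mqrhqcpqrhdqrhfqrh" (len 18), cursors c4@3 c1@9 c2@13 c3@17, authorship .444...111.222.333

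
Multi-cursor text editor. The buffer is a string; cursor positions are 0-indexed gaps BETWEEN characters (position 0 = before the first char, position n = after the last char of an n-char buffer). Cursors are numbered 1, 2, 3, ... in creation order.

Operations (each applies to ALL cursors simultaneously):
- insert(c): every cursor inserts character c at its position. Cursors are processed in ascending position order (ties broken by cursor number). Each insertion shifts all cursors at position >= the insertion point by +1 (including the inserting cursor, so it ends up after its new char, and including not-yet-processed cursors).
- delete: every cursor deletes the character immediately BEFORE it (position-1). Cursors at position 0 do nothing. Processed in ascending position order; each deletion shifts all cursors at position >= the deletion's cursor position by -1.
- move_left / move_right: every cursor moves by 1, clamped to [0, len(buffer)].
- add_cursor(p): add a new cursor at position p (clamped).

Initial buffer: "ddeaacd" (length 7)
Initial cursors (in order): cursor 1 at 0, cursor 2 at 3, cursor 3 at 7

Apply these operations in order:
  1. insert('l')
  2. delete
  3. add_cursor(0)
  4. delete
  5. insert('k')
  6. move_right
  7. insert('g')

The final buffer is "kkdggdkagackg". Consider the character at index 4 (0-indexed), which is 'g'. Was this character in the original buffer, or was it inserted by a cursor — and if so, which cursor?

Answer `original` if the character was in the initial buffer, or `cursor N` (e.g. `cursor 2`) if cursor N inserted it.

Answer: cursor 4

Derivation:
After op 1 (insert('l')): buffer="lddelaacdl" (len 10), cursors c1@1 c2@5 c3@10, authorship 1...2....3
After op 2 (delete): buffer="ddeaacd" (len 7), cursors c1@0 c2@3 c3@7, authorship .......
After op 3 (add_cursor(0)): buffer="ddeaacd" (len 7), cursors c1@0 c4@0 c2@3 c3@7, authorship .......
After op 4 (delete): buffer="ddaac" (len 5), cursors c1@0 c4@0 c2@2 c3@5, authorship .....
After op 5 (insert('k')): buffer="kkddkaack" (len 9), cursors c1@2 c4@2 c2@5 c3@9, authorship 14..2...3
After op 6 (move_right): buffer="kkddkaack" (len 9), cursors c1@3 c4@3 c2@6 c3@9, authorship 14..2...3
After op 7 (insert('g')): buffer="kkdggdkagackg" (len 13), cursors c1@5 c4@5 c2@9 c3@13, authorship 14.14.2.2..33
Authorship (.=original, N=cursor N): 1 4 . 1 4 . 2 . 2 . . 3 3
Index 4: author = 4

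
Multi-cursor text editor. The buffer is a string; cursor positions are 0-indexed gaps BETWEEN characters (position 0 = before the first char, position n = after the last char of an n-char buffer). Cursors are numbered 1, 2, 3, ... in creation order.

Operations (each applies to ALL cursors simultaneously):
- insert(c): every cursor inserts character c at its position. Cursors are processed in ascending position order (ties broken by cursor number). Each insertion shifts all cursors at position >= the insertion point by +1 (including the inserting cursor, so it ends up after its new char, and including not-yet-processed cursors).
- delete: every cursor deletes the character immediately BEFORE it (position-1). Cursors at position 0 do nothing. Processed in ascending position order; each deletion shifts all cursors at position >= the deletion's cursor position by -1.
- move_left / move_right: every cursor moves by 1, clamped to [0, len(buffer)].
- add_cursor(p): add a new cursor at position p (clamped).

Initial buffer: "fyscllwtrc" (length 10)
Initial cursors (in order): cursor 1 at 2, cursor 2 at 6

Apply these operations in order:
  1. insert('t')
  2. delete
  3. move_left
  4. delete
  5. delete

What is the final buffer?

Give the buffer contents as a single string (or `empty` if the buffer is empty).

After op 1 (insert('t')): buffer="fytsclltwtrc" (len 12), cursors c1@3 c2@8, authorship ..1....2....
After op 2 (delete): buffer="fyscllwtrc" (len 10), cursors c1@2 c2@6, authorship ..........
After op 3 (move_left): buffer="fyscllwtrc" (len 10), cursors c1@1 c2@5, authorship ..........
After op 4 (delete): buffer="ysclwtrc" (len 8), cursors c1@0 c2@3, authorship ........
After op 5 (delete): buffer="yslwtrc" (len 7), cursors c1@0 c2@2, authorship .......

Answer: yslwtrc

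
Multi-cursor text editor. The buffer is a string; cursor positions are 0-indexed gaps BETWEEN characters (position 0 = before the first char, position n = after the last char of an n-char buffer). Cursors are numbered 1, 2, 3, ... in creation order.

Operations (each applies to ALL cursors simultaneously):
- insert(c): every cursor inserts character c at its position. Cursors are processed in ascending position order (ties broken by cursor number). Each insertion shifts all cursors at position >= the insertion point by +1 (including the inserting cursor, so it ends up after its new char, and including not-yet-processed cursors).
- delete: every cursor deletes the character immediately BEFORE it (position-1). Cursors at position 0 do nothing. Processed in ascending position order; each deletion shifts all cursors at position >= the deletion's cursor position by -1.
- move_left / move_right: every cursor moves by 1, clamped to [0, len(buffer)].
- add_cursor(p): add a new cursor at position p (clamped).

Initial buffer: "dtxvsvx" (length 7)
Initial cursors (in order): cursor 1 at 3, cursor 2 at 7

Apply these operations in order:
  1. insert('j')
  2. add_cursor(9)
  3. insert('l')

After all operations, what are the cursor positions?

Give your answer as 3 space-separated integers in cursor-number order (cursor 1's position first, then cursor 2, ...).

After op 1 (insert('j')): buffer="dtxjvsvxj" (len 9), cursors c1@4 c2@9, authorship ...1....2
After op 2 (add_cursor(9)): buffer="dtxjvsvxj" (len 9), cursors c1@4 c2@9 c3@9, authorship ...1....2
After op 3 (insert('l')): buffer="dtxjlvsvxjll" (len 12), cursors c1@5 c2@12 c3@12, authorship ...11....223

Answer: 5 12 12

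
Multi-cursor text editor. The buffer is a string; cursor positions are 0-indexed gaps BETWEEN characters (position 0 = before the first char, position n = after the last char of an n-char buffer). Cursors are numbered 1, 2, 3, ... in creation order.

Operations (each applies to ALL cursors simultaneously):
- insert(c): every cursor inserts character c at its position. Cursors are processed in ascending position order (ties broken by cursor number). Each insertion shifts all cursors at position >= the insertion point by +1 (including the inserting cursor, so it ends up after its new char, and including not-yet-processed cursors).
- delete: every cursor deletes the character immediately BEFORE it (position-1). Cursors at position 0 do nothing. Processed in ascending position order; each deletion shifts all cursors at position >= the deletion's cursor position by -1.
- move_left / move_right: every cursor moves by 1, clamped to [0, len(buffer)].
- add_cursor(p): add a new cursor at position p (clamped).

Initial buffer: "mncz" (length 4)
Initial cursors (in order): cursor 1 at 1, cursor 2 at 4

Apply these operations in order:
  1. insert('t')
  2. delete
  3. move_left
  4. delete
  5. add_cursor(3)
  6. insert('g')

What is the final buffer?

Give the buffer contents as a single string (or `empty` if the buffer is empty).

After op 1 (insert('t')): buffer="mtnczt" (len 6), cursors c1@2 c2@6, authorship .1...2
After op 2 (delete): buffer="mncz" (len 4), cursors c1@1 c2@4, authorship ....
After op 3 (move_left): buffer="mncz" (len 4), cursors c1@0 c2@3, authorship ....
After op 4 (delete): buffer="mnz" (len 3), cursors c1@0 c2@2, authorship ...
After op 5 (add_cursor(3)): buffer="mnz" (len 3), cursors c1@0 c2@2 c3@3, authorship ...
After op 6 (insert('g')): buffer="gmngzg" (len 6), cursors c1@1 c2@4 c3@6, authorship 1..2.3

Answer: gmngzg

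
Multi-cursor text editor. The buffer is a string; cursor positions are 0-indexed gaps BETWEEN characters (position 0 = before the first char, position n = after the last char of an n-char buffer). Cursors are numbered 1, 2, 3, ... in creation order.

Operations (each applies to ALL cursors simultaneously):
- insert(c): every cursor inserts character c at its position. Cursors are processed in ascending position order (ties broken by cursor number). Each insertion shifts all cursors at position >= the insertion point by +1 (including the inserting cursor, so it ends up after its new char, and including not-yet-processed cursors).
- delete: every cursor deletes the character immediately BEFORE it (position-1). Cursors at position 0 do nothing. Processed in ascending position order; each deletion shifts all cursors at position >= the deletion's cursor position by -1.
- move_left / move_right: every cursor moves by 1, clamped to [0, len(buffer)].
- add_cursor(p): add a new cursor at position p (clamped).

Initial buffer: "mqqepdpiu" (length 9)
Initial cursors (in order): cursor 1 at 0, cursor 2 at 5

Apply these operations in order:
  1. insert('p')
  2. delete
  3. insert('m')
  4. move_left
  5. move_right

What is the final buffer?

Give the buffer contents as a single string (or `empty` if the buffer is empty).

Answer: mmqqepmdpiu

Derivation:
After op 1 (insert('p')): buffer="pmqqeppdpiu" (len 11), cursors c1@1 c2@7, authorship 1.....2....
After op 2 (delete): buffer="mqqepdpiu" (len 9), cursors c1@0 c2@5, authorship .........
After op 3 (insert('m')): buffer="mmqqepmdpiu" (len 11), cursors c1@1 c2@7, authorship 1.....2....
After op 4 (move_left): buffer="mmqqepmdpiu" (len 11), cursors c1@0 c2@6, authorship 1.....2....
After op 5 (move_right): buffer="mmqqepmdpiu" (len 11), cursors c1@1 c2@7, authorship 1.....2....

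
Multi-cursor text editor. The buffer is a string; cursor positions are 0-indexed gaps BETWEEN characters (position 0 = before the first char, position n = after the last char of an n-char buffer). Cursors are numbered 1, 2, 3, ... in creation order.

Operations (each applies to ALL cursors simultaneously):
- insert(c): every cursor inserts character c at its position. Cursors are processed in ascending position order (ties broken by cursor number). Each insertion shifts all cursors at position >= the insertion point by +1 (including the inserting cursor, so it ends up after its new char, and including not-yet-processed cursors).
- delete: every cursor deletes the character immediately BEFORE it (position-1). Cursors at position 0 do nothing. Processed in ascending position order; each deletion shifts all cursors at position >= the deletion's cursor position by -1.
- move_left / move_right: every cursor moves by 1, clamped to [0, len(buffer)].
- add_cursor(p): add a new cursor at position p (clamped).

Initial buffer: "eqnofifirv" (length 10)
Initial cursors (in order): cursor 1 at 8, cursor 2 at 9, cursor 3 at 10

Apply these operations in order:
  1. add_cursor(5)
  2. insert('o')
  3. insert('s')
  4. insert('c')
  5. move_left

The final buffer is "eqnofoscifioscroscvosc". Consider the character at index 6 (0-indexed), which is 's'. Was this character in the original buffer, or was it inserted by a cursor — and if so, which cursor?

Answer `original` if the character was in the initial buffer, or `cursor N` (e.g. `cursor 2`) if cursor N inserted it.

Answer: cursor 4

Derivation:
After op 1 (add_cursor(5)): buffer="eqnofifirv" (len 10), cursors c4@5 c1@8 c2@9 c3@10, authorship ..........
After op 2 (insert('o')): buffer="eqnofoifiorovo" (len 14), cursors c4@6 c1@10 c2@12 c3@14, authorship .....4...1.2.3
After op 3 (insert('s')): buffer="eqnofosifiosrosvos" (len 18), cursors c4@7 c1@12 c2@15 c3@18, authorship .....44...11.22.33
After op 4 (insert('c')): buffer="eqnofoscifioscroscvosc" (len 22), cursors c4@8 c1@14 c2@18 c3@22, authorship .....444...111.222.333
After op 5 (move_left): buffer="eqnofoscifioscroscvosc" (len 22), cursors c4@7 c1@13 c2@17 c3@21, authorship .....444...111.222.333
Authorship (.=original, N=cursor N): . . . . . 4 4 4 . . . 1 1 1 . 2 2 2 . 3 3 3
Index 6: author = 4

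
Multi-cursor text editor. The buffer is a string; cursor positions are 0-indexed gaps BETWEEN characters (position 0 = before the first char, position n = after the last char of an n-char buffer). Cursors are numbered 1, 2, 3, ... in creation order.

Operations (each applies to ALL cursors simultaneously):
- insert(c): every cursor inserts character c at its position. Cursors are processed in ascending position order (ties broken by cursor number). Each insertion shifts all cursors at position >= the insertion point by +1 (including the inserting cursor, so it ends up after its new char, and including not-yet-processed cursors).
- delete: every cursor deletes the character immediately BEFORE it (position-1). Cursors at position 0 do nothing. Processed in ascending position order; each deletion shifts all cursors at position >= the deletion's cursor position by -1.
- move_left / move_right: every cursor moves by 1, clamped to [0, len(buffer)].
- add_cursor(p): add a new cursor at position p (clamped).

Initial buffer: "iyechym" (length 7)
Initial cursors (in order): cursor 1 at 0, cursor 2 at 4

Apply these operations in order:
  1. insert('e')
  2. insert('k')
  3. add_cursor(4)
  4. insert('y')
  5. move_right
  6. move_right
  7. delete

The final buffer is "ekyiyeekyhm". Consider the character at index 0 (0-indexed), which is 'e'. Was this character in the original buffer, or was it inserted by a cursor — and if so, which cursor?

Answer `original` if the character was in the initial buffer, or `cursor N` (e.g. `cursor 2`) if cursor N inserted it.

After op 1 (insert('e')): buffer="eiyecehym" (len 9), cursors c1@1 c2@6, authorship 1....2...
After op 2 (insert('k')): buffer="ekiyecekhym" (len 11), cursors c1@2 c2@8, authorship 11....22...
After op 3 (add_cursor(4)): buffer="ekiyecekhym" (len 11), cursors c1@2 c3@4 c2@8, authorship 11....22...
After op 4 (insert('y')): buffer="ekyiyyecekyhym" (len 14), cursors c1@3 c3@6 c2@11, authorship 111..3..222...
After op 5 (move_right): buffer="ekyiyyecekyhym" (len 14), cursors c1@4 c3@7 c2@12, authorship 111..3..222...
After op 6 (move_right): buffer="ekyiyyecekyhym" (len 14), cursors c1@5 c3@8 c2@13, authorship 111..3..222...
After op 7 (delete): buffer="ekyiyeekyhm" (len 11), cursors c1@4 c3@6 c2@10, authorship 111.3.222..
Authorship (.=original, N=cursor N): 1 1 1 . 3 . 2 2 2 . .
Index 0: author = 1

Answer: cursor 1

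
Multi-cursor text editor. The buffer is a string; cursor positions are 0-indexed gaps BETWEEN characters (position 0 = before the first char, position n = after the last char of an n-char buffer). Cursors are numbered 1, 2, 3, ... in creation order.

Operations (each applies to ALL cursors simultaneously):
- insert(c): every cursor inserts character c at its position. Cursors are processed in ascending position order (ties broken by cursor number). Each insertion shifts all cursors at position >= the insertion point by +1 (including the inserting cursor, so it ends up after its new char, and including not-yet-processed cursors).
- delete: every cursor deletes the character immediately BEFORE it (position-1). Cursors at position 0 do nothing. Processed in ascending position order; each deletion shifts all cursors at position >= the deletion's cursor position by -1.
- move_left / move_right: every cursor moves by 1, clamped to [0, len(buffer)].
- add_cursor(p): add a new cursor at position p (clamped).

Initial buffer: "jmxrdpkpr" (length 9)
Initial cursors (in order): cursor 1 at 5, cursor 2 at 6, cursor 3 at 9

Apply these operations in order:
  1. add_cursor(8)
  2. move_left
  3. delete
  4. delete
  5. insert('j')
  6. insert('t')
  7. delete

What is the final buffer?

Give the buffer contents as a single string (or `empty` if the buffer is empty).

Answer: jjjjr

Derivation:
After op 1 (add_cursor(8)): buffer="jmxrdpkpr" (len 9), cursors c1@5 c2@6 c4@8 c3@9, authorship .........
After op 2 (move_left): buffer="jmxrdpkpr" (len 9), cursors c1@4 c2@5 c4@7 c3@8, authorship .........
After op 3 (delete): buffer="jmxpr" (len 5), cursors c1@3 c2@3 c3@4 c4@4, authorship .....
After op 4 (delete): buffer="r" (len 1), cursors c1@0 c2@0 c3@0 c4@0, authorship .
After op 5 (insert('j')): buffer="jjjjr" (len 5), cursors c1@4 c2@4 c3@4 c4@4, authorship 1234.
After op 6 (insert('t')): buffer="jjjjttttr" (len 9), cursors c1@8 c2@8 c3@8 c4@8, authorship 12341234.
After op 7 (delete): buffer="jjjjr" (len 5), cursors c1@4 c2@4 c3@4 c4@4, authorship 1234.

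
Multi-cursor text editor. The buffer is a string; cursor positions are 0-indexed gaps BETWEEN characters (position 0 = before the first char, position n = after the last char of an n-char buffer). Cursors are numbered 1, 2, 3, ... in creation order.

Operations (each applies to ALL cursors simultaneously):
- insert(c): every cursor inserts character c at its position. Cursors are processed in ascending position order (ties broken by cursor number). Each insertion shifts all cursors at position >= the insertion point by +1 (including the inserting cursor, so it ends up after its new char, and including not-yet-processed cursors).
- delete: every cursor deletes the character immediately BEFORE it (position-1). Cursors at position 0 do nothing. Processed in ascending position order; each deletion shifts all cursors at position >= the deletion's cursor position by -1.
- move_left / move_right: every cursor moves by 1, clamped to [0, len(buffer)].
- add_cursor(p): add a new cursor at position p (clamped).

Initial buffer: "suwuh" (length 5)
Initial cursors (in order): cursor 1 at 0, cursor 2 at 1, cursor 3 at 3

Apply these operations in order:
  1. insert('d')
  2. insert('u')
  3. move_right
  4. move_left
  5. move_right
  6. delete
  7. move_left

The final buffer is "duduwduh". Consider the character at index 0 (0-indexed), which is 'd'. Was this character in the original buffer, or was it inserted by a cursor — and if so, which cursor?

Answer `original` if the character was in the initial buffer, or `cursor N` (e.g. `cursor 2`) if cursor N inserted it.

Answer: cursor 1

Derivation:
After op 1 (insert('d')): buffer="dsduwduh" (len 8), cursors c1@1 c2@3 c3@6, authorship 1.2..3..
After op 2 (insert('u')): buffer="dusduuwduuh" (len 11), cursors c1@2 c2@5 c3@9, authorship 11.22..33..
After op 3 (move_right): buffer="dusduuwduuh" (len 11), cursors c1@3 c2@6 c3@10, authorship 11.22..33..
After op 4 (move_left): buffer="dusduuwduuh" (len 11), cursors c1@2 c2@5 c3@9, authorship 11.22..33..
After op 5 (move_right): buffer="dusduuwduuh" (len 11), cursors c1@3 c2@6 c3@10, authorship 11.22..33..
After op 6 (delete): buffer="duduwduh" (len 8), cursors c1@2 c2@4 c3@7, authorship 1122.33.
After op 7 (move_left): buffer="duduwduh" (len 8), cursors c1@1 c2@3 c3@6, authorship 1122.33.
Authorship (.=original, N=cursor N): 1 1 2 2 . 3 3 .
Index 0: author = 1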